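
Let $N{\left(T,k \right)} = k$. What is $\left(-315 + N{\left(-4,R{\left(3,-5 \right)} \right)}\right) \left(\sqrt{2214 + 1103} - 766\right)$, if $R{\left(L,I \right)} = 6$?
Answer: $236694 - 309 \sqrt{3317} \approx 2.189 \cdot 10^{5}$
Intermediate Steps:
$\left(-315 + N{\left(-4,R{\left(3,-5 \right)} \right)}\right) \left(\sqrt{2214 + 1103} - 766\right) = \left(-315 + 6\right) \left(\sqrt{2214 + 1103} - 766\right) = - 309 \left(\sqrt{3317} - 766\right) = - 309 \left(-766 + \sqrt{3317}\right) = 236694 - 309 \sqrt{3317}$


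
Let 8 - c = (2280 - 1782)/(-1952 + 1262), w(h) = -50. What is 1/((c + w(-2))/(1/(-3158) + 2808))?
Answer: -1019781245/14991026 ≈ -68.026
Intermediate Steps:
c = 1003/115 (c = 8 - (2280 - 1782)/(-1952 + 1262) = 8 - 498/(-690) = 8 - 498*(-1)/690 = 8 - 1*(-83/115) = 8 + 83/115 = 1003/115 ≈ 8.7217)
1/((c + w(-2))/(1/(-3158) + 2808)) = 1/((1003/115 - 50)/(1/(-3158) + 2808)) = 1/(-4747/(115*(-1/3158 + 2808))) = 1/(-4747/(115*8867663/3158)) = 1/(-4747/115*3158/8867663) = 1/(-14991026/1019781245) = -1019781245/14991026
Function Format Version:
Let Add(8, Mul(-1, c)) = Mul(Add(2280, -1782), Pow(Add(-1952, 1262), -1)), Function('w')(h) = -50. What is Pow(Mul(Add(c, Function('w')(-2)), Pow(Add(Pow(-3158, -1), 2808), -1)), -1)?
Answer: Rational(-1019781245, 14991026) ≈ -68.026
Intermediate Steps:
c = Rational(1003, 115) (c = Add(8, Mul(-1, Mul(Add(2280, -1782), Pow(Add(-1952, 1262), -1)))) = Add(8, Mul(-1, Mul(498, Pow(-690, -1)))) = Add(8, Mul(-1, Mul(498, Rational(-1, 690)))) = Add(8, Mul(-1, Rational(-83, 115))) = Add(8, Rational(83, 115)) = Rational(1003, 115) ≈ 8.7217)
Pow(Mul(Add(c, Function('w')(-2)), Pow(Add(Pow(-3158, -1), 2808), -1)), -1) = Pow(Mul(Add(Rational(1003, 115), -50), Pow(Add(Pow(-3158, -1), 2808), -1)), -1) = Pow(Mul(Rational(-4747, 115), Pow(Add(Rational(-1, 3158), 2808), -1)), -1) = Pow(Mul(Rational(-4747, 115), Pow(Rational(8867663, 3158), -1)), -1) = Pow(Mul(Rational(-4747, 115), Rational(3158, 8867663)), -1) = Pow(Rational(-14991026, 1019781245), -1) = Rational(-1019781245, 14991026)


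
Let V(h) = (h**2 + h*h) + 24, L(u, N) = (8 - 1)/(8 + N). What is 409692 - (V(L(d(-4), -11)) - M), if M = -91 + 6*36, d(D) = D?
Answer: 3688039/9 ≈ 4.0978e+5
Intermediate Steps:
M = 125 (M = -91 + 216 = 125)
L(u, N) = 7/(8 + N)
V(h) = 24 + 2*h**2 (V(h) = (h**2 + h**2) + 24 = 2*h**2 + 24 = 24 + 2*h**2)
409692 - (V(L(d(-4), -11)) - M) = 409692 - ((24 + 2*(7/(8 - 11))**2) - 1*125) = 409692 - ((24 + 2*(7/(-3))**2) - 125) = 409692 - ((24 + 2*(7*(-1/3))**2) - 125) = 409692 - ((24 + 2*(-7/3)**2) - 125) = 409692 - ((24 + 2*(49/9)) - 125) = 409692 - ((24 + 98/9) - 125) = 409692 - (314/9 - 125) = 409692 - 1*(-811/9) = 409692 + 811/9 = 3688039/9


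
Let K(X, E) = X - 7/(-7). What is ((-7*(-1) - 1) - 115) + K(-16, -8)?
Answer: -124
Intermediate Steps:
K(X, E) = 1 + X (K(X, E) = X - 7*(-1/7) = X + 1 = 1 + X)
((-7*(-1) - 1) - 115) + K(-16, -8) = ((-7*(-1) - 1) - 115) + (1 - 16) = ((7 - 1) - 115) - 15 = (6 - 115) - 15 = -109 - 15 = -124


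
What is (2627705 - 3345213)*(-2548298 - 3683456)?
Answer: 4471333349032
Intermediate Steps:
(2627705 - 3345213)*(-2548298 - 3683456) = -717508*(-6231754) = 4471333349032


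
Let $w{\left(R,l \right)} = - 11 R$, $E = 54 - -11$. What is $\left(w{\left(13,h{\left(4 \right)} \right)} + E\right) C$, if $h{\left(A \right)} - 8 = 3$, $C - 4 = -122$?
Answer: $9204$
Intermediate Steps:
$C = -118$ ($C = 4 - 122 = -118$)
$h{\left(A \right)} = 11$ ($h{\left(A \right)} = 8 + 3 = 11$)
$E = 65$ ($E = 54 + 11 = 65$)
$\left(w{\left(13,h{\left(4 \right)} \right)} + E\right) C = \left(\left(-11\right) 13 + 65\right) \left(-118\right) = \left(-143 + 65\right) \left(-118\right) = \left(-78\right) \left(-118\right) = 9204$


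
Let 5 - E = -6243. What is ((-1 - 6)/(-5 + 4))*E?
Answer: 43736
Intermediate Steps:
E = 6248 (E = 5 - 1*(-6243) = 5 + 6243 = 6248)
((-1 - 6)/(-5 + 4))*E = ((-1 - 6)/(-5 + 4))*6248 = -7/(-1)*6248 = -7*(-1)*6248 = 7*6248 = 43736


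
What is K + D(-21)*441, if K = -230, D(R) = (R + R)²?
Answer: 777694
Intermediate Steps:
D(R) = 4*R² (D(R) = (2*R)² = 4*R²)
K + D(-21)*441 = -230 + (4*(-21)²)*441 = -230 + (4*441)*441 = -230 + 1764*441 = -230 + 777924 = 777694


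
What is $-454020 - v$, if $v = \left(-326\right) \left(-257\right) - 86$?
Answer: $-537716$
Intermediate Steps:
$v = 83696$ ($v = 83782 - 86 = 83696$)
$-454020 - v = -454020 - 83696 = -537716$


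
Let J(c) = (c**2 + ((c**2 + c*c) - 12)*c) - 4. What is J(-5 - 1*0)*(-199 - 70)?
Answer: 45461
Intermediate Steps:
J(c) = -4 + c**2 + c*(-12 + 2*c**2) (J(c) = (c**2 + ((c**2 + c**2) - 12)*c) - 4 = (c**2 + (2*c**2 - 12)*c) - 4 = (c**2 + (-12 + 2*c**2)*c) - 4 = (c**2 + c*(-12 + 2*c**2)) - 4 = -4 + c**2 + c*(-12 + 2*c**2))
J(-5 - 1*0)*(-199 - 70) = (-4 + (-5 - 1*0)**2 - 12*(-5 - 1*0) + 2*(-5 - 1*0)**3)*(-199 - 70) = (-4 + (-5 + 0)**2 - 12*(-5 + 0) + 2*(-5 + 0)**3)*(-269) = (-4 + (-5)**2 - 12*(-5) + 2*(-5)**3)*(-269) = (-4 + 25 + 60 + 2*(-125))*(-269) = (-4 + 25 + 60 - 250)*(-269) = -169*(-269) = 45461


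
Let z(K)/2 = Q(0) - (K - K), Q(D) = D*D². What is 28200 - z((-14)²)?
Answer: 28200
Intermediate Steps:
Q(D) = D³
z(K) = 0 (z(K) = 2*(0³ - (K - K)) = 2*(0 - 1*0) = 2*(0 + 0) = 2*0 = 0)
28200 - z((-14)²) = 28200 - 1*0 = 28200 + 0 = 28200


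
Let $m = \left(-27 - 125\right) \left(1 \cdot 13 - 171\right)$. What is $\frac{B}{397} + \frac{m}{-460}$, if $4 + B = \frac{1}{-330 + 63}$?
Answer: $- \frac{636540931}{12189885} \approx -52.219$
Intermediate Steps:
$m = 24016$ ($m = - 152 \left(13 - 171\right) = \left(-152\right) \left(-158\right) = 24016$)
$B = - \frac{1069}{267}$ ($B = -4 + \frac{1}{-330 + 63} = -4 + \frac{1}{-267} = -4 - \frac{1}{267} = - \frac{1069}{267} \approx -4.0037$)
$\frac{B}{397} + \frac{m}{-460} = - \frac{1069}{267 \cdot 397} + \frac{24016}{-460} = \left(- \frac{1069}{267}\right) \frac{1}{397} + 24016 \left(- \frac{1}{460}\right) = - \frac{1069}{105999} - \frac{6004}{115} = - \frac{636540931}{12189885}$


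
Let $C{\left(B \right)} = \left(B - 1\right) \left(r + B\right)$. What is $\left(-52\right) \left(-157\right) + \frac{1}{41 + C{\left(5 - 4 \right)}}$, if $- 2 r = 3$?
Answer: $\frac{334725}{41} \approx 8164.0$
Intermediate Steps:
$r = - \frac{3}{2}$ ($r = \left(- \frac{1}{2}\right) 3 = - \frac{3}{2} \approx -1.5$)
$C{\left(B \right)} = \left(-1 + B\right) \left(- \frac{3}{2} + B\right)$ ($C{\left(B \right)} = \left(B - 1\right) \left(- \frac{3}{2} + B\right) = \left(-1 + B\right) \left(- \frac{3}{2} + B\right)$)
$\left(-52\right) \left(-157\right) + \frac{1}{41 + C{\left(5 - 4 \right)}} = \left(-52\right) \left(-157\right) + \frac{1}{41 + \left(\frac{3}{2} + \left(5 - 4\right)^{2} - \frac{5 \left(5 - 4\right)}{2}\right)} = 8164 + \frac{1}{41 + \left(\frac{3}{2} + \left(5 - 4\right)^{2} - \frac{5 \left(5 - 4\right)}{2}\right)} = 8164 + \frac{1}{41 + \left(\frac{3}{2} + 1^{2} - \frac{5}{2}\right)} = 8164 + \frac{1}{41 + \left(\frac{3}{2} + 1 - \frac{5}{2}\right)} = 8164 + \frac{1}{41 + 0} = 8164 + \frac{1}{41} = \frac{334725}{41}$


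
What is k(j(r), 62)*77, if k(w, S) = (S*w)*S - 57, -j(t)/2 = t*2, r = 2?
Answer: -2372293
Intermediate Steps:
j(t) = -4*t (j(t) = -2*t*2 = -4*t)
k(w, S) = -57 + w*S² (k(w, S) = w*S² - 57 = -57 + w*S²)
k(j(r), 62)*77 = (-57 - 4*2*62²)*77 = (-57 - 8*3844)*77 = (-57 - 30752)*77 = -30809*77 = -2372293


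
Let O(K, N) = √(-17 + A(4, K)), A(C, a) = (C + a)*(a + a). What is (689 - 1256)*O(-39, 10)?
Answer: -567*√2713 ≈ -29533.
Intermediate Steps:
A(C, a) = 2*a*(C + a) (A(C, a) = (C + a)*(2*a) = 2*a*(C + a))
O(K, N) = √(-17 + 2*K*(4 + K))
(689 - 1256)*O(-39, 10) = (689 - 1256)*√(-17 + 2*(-39)*(4 - 39)) = -567*√(-17 + 2*(-39)*(-35)) = -567*√(-17 + 2730) = -567*√2713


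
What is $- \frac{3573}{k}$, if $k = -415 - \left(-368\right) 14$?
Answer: $- \frac{1191}{1579} \approx -0.75427$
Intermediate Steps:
$k = 4737$ ($k = -415 - -5152 = -415 + 5152 = 4737$)
$- \frac{3573}{k} = - \frac{3573}{4737} = \left(-3573\right) \frac{1}{4737} = - \frac{1191}{1579}$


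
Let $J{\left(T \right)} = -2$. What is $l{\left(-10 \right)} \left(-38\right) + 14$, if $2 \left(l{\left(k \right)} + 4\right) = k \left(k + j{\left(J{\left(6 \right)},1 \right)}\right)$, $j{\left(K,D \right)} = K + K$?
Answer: $-2494$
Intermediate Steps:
$j{\left(K,D \right)} = 2 K$
$l{\left(k \right)} = -4 + \frac{k \left(-4 + k\right)}{2}$ ($l{\left(k \right)} = -4 + \frac{k \left(k + 2 \left(-2\right)\right)}{2} = -4 + \frac{k \left(k - 4\right)}{2} = -4 + \frac{k \left(-4 + k\right)}{2}$)
$l{\left(-10 \right)} \left(-38\right) + 14 = \left(-4 + \frac{\left(-10\right)^{2}}{2} - -20\right) \left(-38\right) + 14 = \left(-4 + \frac{1}{2} \cdot 100 + 20\right) \left(-38\right) + 14 = \left(-4 + 50 + 20\right) \left(-38\right) + 14 = 66 \left(-38\right) + 14 = -2508 + 14 = -2494$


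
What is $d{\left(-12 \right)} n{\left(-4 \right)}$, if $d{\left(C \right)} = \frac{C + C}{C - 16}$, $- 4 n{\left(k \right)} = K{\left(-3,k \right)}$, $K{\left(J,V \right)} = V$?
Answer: $\frac{6}{7} \approx 0.85714$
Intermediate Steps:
$n{\left(k \right)} = - \frac{k}{4}$
$d{\left(C \right)} = \frac{2 C}{-16 + C}$
$d{\left(-12 \right)} n{\left(-4 \right)} = 2 \left(-12\right) \frac{1}{-16 - 12} \left(\left(- \frac{1}{4}\right) \left(-4\right)\right) = 2 \left(-12\right) \frac{1}{-28} \cdot 1 = 2 \left(-12\right) \left(- \frac{1}{28}\right) 1 = \frac{6}{7} \cdot 1 = \frac{6}{7}$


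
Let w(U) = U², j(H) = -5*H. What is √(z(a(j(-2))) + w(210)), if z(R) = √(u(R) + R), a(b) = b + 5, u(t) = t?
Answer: √(44100 + √30) ≈ 210.01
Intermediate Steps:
a(b) = 5 + b
z(R) = √2*√R (z(R) = √(R + R) = √(2*R) = √2*√R)
√(z(a(j(-2))) + w(210)) = √(√2*√(5 - 5*(-2)) + 210²) = √(√2*√(5 + 10) + 44100) = √(√2*√15 + 44100) = √(√30 + 44100) = √(44100 + √30)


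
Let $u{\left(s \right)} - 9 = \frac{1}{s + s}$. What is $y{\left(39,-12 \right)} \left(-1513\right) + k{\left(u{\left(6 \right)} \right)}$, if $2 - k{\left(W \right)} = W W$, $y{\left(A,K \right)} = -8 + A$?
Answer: $- \frac{6765625}{144} \approx -46984.0$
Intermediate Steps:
$u{\left(s \right)} = 9 + \frac{1}{2 s}$ ($u{\left(s \right)} = 9 + \frac{1}{s + s} = 9 + \frac{1}{2 s}$)
$k{\left(W \right)} = 2 - W^{2}$ ($k{\left(W \right)} = 2 - W W = 2 - W^{2}$)
$y{\left(39,-12 \right)} \left(-1513\right) + k{\left(u{\left(6 \right)} \right)} = \left(-8 + 39\right) \left(-1513\right) + \left(2 - \left(9 + \frac{1}{2 \cdot 6}\right)^{2}\right) = 31 \left(-1513\right) + \left(2 - \left(9 + \frac{1}{2} \cdot \frac{1}{6}\right)^{2}\right) = -46903 + \left(2 - \left(9 + \frac{1}{12}\right)^{2}\right) = -46903 + \left(2 - \left(\frac{109}{12}\right)^{2}\right) = -46903 + \left(2 - \frac{11881}{144}\right) = -46903 - \frac{11593}{144} = - \frac{6765625}{144}$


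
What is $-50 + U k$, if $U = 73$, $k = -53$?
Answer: $-3919$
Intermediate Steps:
$-50 + U k = -50 + 73 \left(-53\right) = -50 - 3869 = -3919$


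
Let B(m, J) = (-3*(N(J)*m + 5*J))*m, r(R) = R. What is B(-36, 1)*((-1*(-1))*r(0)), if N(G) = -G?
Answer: 0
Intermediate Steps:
B(m, J) = m*(-15*J + 3*J*m) (B(m, J) = (-3*((-J)*m + 5*J))*m = (-3*(-J*m + 5*J))*m = (-3*(5*J - J*m))*m = (-15*J + 3*J*m)*m = m*(-15*J + 3*J*m))
B(-36, 1)*((-1*(-1))*r(0)) = (3*1*(-36)*(-5 - 36))*(-1*(-1)*0) = (3*1*(-36)*(-41))*(1*0) = 4428*0 = 0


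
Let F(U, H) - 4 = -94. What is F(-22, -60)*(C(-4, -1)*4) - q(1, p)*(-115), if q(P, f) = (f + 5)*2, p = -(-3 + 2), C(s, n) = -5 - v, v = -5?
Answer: 1380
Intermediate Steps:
F(U, H) = -90 (F(U, H) = 4 - 94 = -90)
C(s, n) = 0 (C(s, n) = -5 - 1*(-5) = -5 + 5 = 0)
p = 1 (p = -1*(-1) = 1)
q(P, f) = 10 + 2*f (q(P, f) = (5 + f)*2 = 10 + 2*f)
F(-22, -60)*(C(-4, -1)*4) - q(1, p)*(-115) = -0*4 - (10 + 2*1)*(-115) = -90*0 - (10 + 2)*(-115) = 0 - 12*(-115) = 0 - 1*(-1380) = 0 + 1380 = 1380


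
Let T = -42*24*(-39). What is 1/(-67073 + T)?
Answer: -1/27761 ≈ -3.6022e-5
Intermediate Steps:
T = 39312 (T = -1008*(-39) = 39312)
1/(-67073 + T) = 1/(-67073 + 39312) = 1/(-27761) = -1/27761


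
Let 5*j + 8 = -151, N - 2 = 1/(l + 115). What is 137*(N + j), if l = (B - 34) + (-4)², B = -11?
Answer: -1754833/430 ≈ -4081.0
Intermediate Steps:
l = -29 (l = (-11 - 34) + (-4)² = -45 + 16 = -29)
N = 173/86 (N = 2 + 1/(-29 + 115) = 2 + 1/86 = 173/86 ≈ 2.0116)
j = -159/5 (j = -8/5 + (⅕)*(-151) = -8/5 - 151/5 = -159/5 ≈ -31.800)
137*(N + j) = 137*(173/86 - 159/5) = 137*(-12809/430) = -1754833/430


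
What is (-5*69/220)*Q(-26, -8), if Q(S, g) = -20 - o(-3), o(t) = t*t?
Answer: 2001/44 ≈ 45.477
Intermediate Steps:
o(t) = t²
Q(S, g) = -29 (Q(S, g) = -20 - 1*(-3)² = -20 - 1*9 = -20 - 9 = -29)
(-5*69/220)*Q(-26, -8) = (-5*69/220)*(-29) = -345*1/220*(-29) = -69/44*(-29) = 2001/44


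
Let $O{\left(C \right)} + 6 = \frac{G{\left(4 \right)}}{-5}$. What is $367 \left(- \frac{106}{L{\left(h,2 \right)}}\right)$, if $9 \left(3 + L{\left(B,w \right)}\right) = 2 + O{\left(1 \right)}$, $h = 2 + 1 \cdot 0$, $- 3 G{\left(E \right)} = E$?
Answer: $\frac{5251770}{461} \approx 11392.0$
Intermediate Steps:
$G{\left(E \right)} = - \frac{E}{3}$
$O{\left(C \right)} = - \frac{86}{15}$ ($O{\left(C \right)} = -6 + \frac{\left(- \frac{1}{3}\right) 4}{-5} = -6 - - \frac{4}{15} = -6 + \frac{4}{15} = - \frac{86}{15}$)
$h = 2$ ($h = 2 + 0 = 2$)
$L{\left(B,w \right)} = - \frac{461}{135}$ ($L{\left(B,w \right)} = -3 + \frac{2 - \frac{86}{15}}{9} = -3 + \frac{1}{9} \left(- \frac{56}{15}\right) = -3 - \frac{56}{135} = - \frac{461}{135}$)
$367 \left(- \frac{106}{L{\left(h,2 \right)}}\right) = 367 \left(- \frac{106}{- \frac{461}{135}}\right) = 367 \left(\left(-106\right) \left(- \frac{135}{461}\right)\right) = 367 \cdot \frac{14310}{461} = \frac{5251770}{461}$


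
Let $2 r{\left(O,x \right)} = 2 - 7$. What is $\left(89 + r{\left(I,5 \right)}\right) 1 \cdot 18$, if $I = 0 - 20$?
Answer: $1557$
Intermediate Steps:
$I = -20$ ($I = 0 - 20 = -20$)
$r{\left(O,x \right)} = - \frac{5}{2}$ ($r{\left(O,x \right)} = \frac{2 - 7}{2} = \frac{1}{2} \left(-5\right) = - \frac{5}{2}$)
$\left(89 + r{\left(I,5 \right)}\right) 1 \cdot 18 = \left(89 - \frac{5}{2}\right) 1 \cdot 18 = \frac{173}{2} \cdot 18 = 1557$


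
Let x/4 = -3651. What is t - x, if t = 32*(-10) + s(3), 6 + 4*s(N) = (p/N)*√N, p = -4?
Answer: 28565/2 - √3/3 ≈ 14282.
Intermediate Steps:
x = -14604 (x = 4*(-3651) = -14604)
s(N) = -3/2 - 1/√N (s(N) = -3/2 + ((-4/N)*√N)/4 = -3/2 + (-4/√N)/4 = -3/2 - 1/√N)
t = -643/2 - √3/3 (t = 32*(-10) + (-3/2 - 1/√3) = -320 + (-3/2 - √3/3) = -643/2 - √3/3 ≈ -322.08)
t - x = (-643/2 - √3/3) - 1*(-14604) = (-643/2 - √3/3) + 14604 = 28565/2 - √3/3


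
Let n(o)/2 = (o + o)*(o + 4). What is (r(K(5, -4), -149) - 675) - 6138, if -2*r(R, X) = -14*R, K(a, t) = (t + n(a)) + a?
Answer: -5546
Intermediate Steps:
n(o) = 4*o*(4 + o) (n(o) = 2*((o + o)*(o + 4)) = 2*((2*o)*(4 + o)) = 2*(2*o*(4 + o)) = 4*o*(4 + o))
K(a, t) = a + t + 4*a*(4 + a) (K(a, t) = (t + 4*a*(4 + a)) + a = a + t + 4*a*(4 + a))
r(R, X) = 7*R (r(R, X) = -(-7)*R = 7*R)
(r(K(5, -4), -149) - 675) - 6138 = (7*(5 - 4 + 4*5*(4 + 5)) - 675) - 6138 = (7*(5 - 4 + 4*5*9) - 675) - 6138 = (7*(5 - 4 + 180) - 675) - 6138 = (7*181 - 675) - 6138 = (1267 - 675) - 6138 = 592 - 6138 = -5546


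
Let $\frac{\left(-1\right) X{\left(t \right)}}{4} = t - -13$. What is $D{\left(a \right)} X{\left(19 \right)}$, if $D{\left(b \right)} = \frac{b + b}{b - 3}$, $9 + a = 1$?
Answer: $- \frac{2048}{11} \approx -186.18$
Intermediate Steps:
$a = -8$ ($a = -9 + 1 = -8$)
$D{\left(b \right)} = \frac{2 b}{-3 + b}$
$X{\left(t \right)} = -52 - 4 t$ ($X{\left(t \right)} = - 4 \left(t - -13\right) = - 4 \left(t + 13\right) = - 4 \left(13 + t\right) = -52 - 4 t$)
$D{\left(a \right)} X{\left(19 \right)} = 2 \left(-8\right) \frac{1}{-3 - 8} \left(-52 - 76\right) = 2 \left(-8\right) \frac{1}{-11} \left(-52 - 76\right) = 2 \left(-8\right) \left(- \frac{1}{11}\right) \left(-128\right) = \frac{16}{11} \left(-128\right) = - \frac{2048}{11}$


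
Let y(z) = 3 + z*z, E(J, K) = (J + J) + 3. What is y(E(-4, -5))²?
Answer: 784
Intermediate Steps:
E(J, K) = 3 + 2*J (E(J, K) = 2*J + 3 = 3 + 2*J)
y(z) = 3 + z²
y(E(-4, -5))² = (3 + (3 + 2*(-4))²)² = (3 + (3 - 8)²)² = (3 + (-5)²)² = (3 + 25)² = 28² = 784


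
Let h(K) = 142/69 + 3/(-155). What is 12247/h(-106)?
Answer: 130981665/21803 ≈ 6007.5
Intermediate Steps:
h(K) = 21803/10695 (h(K) = 142*(1/69) + 3*(-1/155) = 142/69 - 3/155 = 21803/10695)
12247/h(-106) = 12247/(21803/10695) = 12247*(10695/21803) = 130981665/21803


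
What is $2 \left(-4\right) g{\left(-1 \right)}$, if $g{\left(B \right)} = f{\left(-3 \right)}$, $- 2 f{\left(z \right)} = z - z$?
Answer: $0$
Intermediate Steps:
$f{\left(z \right)} = 0$ ($f{\left(z \right)} = - \frac{z - z}{2} = \left(- \frac{1}{2}\right) 0 = 0$)
$g{\left(B \right)} = 0$
$2 \left(-4\right) g{\left(-1 \right)} = 2 \left(-4\right) 0 = \left(-8\right) 0 = 0$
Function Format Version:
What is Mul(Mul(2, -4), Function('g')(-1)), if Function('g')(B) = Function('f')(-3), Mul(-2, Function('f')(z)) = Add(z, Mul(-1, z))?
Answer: 0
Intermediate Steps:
Function('f')(z) = 0 (Function('f')(z) = Mul(Rational(-1, 2), Add(z, Mul(-1, z))) = Mul(Rational(-1, 2), 0) = 0)
Function('g')(B) = 0
Mul(Mul(2, -4), Function('g')(-1)) = Mul(Mul(2, -4), 0) = Mul(-8, 0) = 0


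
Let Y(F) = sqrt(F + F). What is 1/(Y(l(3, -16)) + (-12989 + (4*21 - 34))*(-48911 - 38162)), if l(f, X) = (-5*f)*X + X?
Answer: 160948221/181330308901453823 - 8*sqrt(7)/1269312162310176761 ≈ 8.8760e-10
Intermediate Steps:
l(f, X) = X - 5*X*f (l(f, X) = -5*X*f + X = X - 5*X*f)
Y(F) = sqrt(2)*sqrt(F) (Y(F) = sqrt(2*F) = sqrt(2)*sqrt(F))
1/(Y(l(3, -16)) + (-12989 + (4*21 - 34))*(-48911 - 38162)) = 1/(sqrt(2)*sqrt(-16*(1 - 5*3)) + (-12989 + (4*21 - 34))*(-48911 - 38162)) = 1/(sqrt(2)*sqrt(-16*(1 - 15)) + (-12989 + (84 - 34))*(-87073)) = 1/(sqrt(2)*sqrt(-16*(-14)) + (-12989 + 50)*(-87073)) = 1/(sqrt(2)*sqrt(224) - 12939*(-87073)) = 1/(sqrt(2)*(4*sqrt(14)) + 1126637547) = 1/(8*sqrt(7) + 1126637547) = 1/(1126637547 + 8*sqrt(7))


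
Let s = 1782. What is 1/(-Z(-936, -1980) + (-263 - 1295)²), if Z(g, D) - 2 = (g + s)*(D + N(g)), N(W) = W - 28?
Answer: 1/4917986 ≈ 2.0334e-7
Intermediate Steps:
N(W) = -28 + W
Z(g, D) = 2 + (1782 + g)*(-28 + D + g) (Z(g, D) = 2 + (g + 1782)*(D + (-28 + g)) = 2 + (1782 + g)*(-28 + D + g))
1/(-Z(-936, -1980) + (-263 - 1295)²) = 1/(-(-49894 + (-936)² + 1754*(-936) + 1782*(-1980) - 1980*(-936)) + (-263 - 1295)²) = 1/(-(-49894 + 876096 - 1641744 - 3528360 + 1853280) + (-1558)²) = 1/(-1*(-2490622) + 2427364) = 1/(2490622 + 2427364) = 1/4917986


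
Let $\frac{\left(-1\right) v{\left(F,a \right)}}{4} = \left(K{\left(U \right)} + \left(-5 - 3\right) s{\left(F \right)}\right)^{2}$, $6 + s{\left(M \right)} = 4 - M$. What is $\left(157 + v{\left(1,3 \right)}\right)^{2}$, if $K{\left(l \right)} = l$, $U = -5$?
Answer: $1656369$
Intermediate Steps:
$s{\left(M \right)} = -2 - M$ ($s{\left(M \right)} = -6 - \left(-4 + M\right) = -2 - M$)
$v{\left(F,a \right)} = - 4 \left(11 + 8 F\right)^{2}$ ($v{\left(F,a \right)} = - 4 \left(-5 + \left(-5 - 3\right) \left(-2 - F\right)\right)^{2} = - 4 \left(-5 - 8 \left(-2 - F\right)\right)^{2} = - 4 \left(-5 + \left(16 + 8 F\right)\right)^{2} = - 4 \left(11 + 8 F\right)^{2}$)
$\left(157 + v{\left(1,3 \right)}\right)^{2} = \left(157 - 4 \left(11 + 8 \cdot 1\right)^{2}\right)^{2} = \left(157 - 4 \left(11 + 8\right)^{2}\right)^{2} = \left(157 - 4 \cdot 19^{2}\right)^{2} = \left(157 - 1444\right)^{2} = \left(-1287\right)^{2} = 1656369$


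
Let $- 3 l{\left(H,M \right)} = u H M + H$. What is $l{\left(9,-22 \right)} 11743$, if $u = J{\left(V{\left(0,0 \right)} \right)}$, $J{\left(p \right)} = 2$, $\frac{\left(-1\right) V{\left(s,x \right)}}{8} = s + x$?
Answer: $1514847$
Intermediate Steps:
$V{\left(s,x \right)} = - 8 s - 8 x$ ($V{\left(s,x \right)} = - 8 \left(s + x\right) = - 8 s - 8 x$)
$u = 2$
$l{\left(H,M \right)} = - \frac{H}{3} - \frac{2 H M}{3}$ ($l{\left(H,M \right)} = - \frac{2 H M + H}{3} = - \frac{H + 2 H M}{3} = - \frac{H}{3} - \frac{2 H M}{3}$)
$l{\left(9,-22 \right)} 11743 = \left(- \frac{1}{3}\right) 9 \left(1 + 2 \left(-22\right)\right) 11743 = \left(- \frac{1}{3}\right) 9 \left(1 - 44\right) 11743 = \left(- \frac{1}{3}\right) 9 \left(-43\right) 11743 = 129 \cdot 11743 = 1514847$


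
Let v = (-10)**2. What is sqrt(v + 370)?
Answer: sqrt(470) ≈ 21.679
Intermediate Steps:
v = 100
sqrt(v + 370) = sqrt(100 + 370) = sqrt(470)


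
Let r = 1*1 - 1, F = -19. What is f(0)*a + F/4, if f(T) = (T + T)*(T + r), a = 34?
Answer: -19/4 ≈ -4.7500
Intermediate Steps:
r = 0 (r = 1 - 1 = 0)
f(T) = 2*T² (f(T) = (T + T)*(T + 0) = (2*T)*T = 2*T²)
f(0)*a + F/4 = (2*0²)*34 - 19/4 = (2*0)*34 - 19*¼ = 0*34 - 19/4 = 0 - 19/4 = -19/4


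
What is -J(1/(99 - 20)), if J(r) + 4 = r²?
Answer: 24963/6241 ≈ 3.9998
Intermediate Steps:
J(r) = -4 + r²
-J(1/(99 - 20)) = -(-4 + (1/(99 - 20))²) = -(-4 + (1/79)²) = -(-4 + 1/6241) = -1*(-24963/6241) = 24963/6241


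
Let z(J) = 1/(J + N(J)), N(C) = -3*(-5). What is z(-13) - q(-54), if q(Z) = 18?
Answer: -35/2 ≈ -17.500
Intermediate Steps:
N(C) = 15
z(J) = 1/(15 + J) (z(J) = 1/(J + 15) = 1/(15 + J))
z(-13) - q(-54) = 1/(15 - 13) - 1*18 = 1/2 - 18 = ½ - 18 = -35/2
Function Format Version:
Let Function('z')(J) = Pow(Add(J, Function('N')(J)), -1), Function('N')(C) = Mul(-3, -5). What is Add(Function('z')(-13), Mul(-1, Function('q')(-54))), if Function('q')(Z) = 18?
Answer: Rational(-35, 2) ≈ -17.500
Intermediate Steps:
Function('N')(C) = 15
Function('z')(J) = Pow(Add(15, J), -1) (Function('z')(J) = Pow(Add(J, 15), -1) = Pow(Add(15, J), -1))
Add(Function('z')(-13), Mul(-1, Function('q')(-54))) = Add(Pow(Add(15, -13), -1), Mul(-1, 18)) = Add(Pow(2, -1), -18) = Add(Rational(1, 2), -18) = Rational(-35, 2)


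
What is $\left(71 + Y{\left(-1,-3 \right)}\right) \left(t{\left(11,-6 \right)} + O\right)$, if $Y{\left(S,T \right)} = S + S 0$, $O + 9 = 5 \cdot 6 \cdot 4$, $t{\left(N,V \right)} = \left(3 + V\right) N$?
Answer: $5460$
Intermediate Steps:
$t{\left(N,V \right)} = N \left(3 + V\right)$
$O = 111$ ($O = -9 + 5 \cdot 6 \cdot 4 = -9 + 30 \cdot 4 = -9 + 120 = 111$)
$Y{\left(S,T \right)} = S$ ($Y{\left(S,T \right)} = S + 0 = S$)
$\left(71 + Y{\left(-1,-3 \right)}\right) \left(t{\left(11,-6 \right)} + O\right) = \left(71 - 1\right) \left(11 \left(3 - 6\right) + 111\right) = 70 \left(11 \left(-3\right) + 111\right) = 70 \left(-33 + 111\right) = 70 \cdot 78 = 5460$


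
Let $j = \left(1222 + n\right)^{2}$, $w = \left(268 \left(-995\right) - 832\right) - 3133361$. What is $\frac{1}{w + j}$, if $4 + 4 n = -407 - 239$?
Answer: $- \frac{4}{9113251} \approx -4.3892 \cdot 10^{-7}$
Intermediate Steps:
$n = - \frac{325}{2}$ ($n = -1 + \frac{-407 - 239}{4} = -1 + \frac{1}{4} \left(-646\right) = -1 - \frac{323}{2} = - \frac{325}{2} \approx -162.5$)
$w = -3400853$ ($w = \left(-266660 - 832\right) - 3133361 = -267492 - 3133361 = -3400853$)
$j = \frac{4490161}{4}$ ($j = \left(1222 - \frac{325}{2}\right)^{2} = \left(\frac{2119}{2}\right)^{2} = \frac{4490161}{4} \approx 1.1225 \cdot 10^{6}$)
$\frac{1}{w + j} = \frac{1}{-3400853 + \frac{4490161}{4}} = \frac{1}{- \frac{9113251}{4}} = - \frac{4}{9113251}$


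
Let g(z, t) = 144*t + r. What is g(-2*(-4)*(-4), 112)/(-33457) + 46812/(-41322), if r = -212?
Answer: -370645006/230418359 ≈ -1.6086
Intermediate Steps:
g(z, t) = -212 + 144*t (g(z, t) = 144*t - 212 = -212 + 144*t)
g(-2*(-4)*(-4), 112)/(-33457) + 46812/(-41322) = (-212 + 144*112)/(-33457) + 46812/(-41322) = (-212 + 16128)*(-1/33457) + 46812*(-1/41322) = 15916*(-1/33457) - 7802/6887 = -15916/33457 - 7802/6887 = -370645006/230418359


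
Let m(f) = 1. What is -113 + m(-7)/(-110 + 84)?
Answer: -2939/26 ≈ -113.04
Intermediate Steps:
-113 + m(-7)/(-110 + 84) = -113 + 1/(-110 + 84) = -113 + 1/(-26) = -113 - 1/26*1 = -113 - 1/26 = -2939/26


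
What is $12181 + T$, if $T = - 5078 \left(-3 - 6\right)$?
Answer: $57883$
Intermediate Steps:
$T = 45702$ ($T = - 5078 \left(-3 - 6\right) = \left(-5078\right) \left(-9\right) = 45702$)
$12181 + T = 12181 + 45702 = 57883$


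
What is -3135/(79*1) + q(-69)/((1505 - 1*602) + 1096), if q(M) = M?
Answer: -6272316/157921 ≈ -39.718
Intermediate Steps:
-3135/(79*1) + q(-69)/((1505 - 1*602) + 1096) = -3135/(79*1) - 69/((1505 - 1*602) + 1096) = -3135/79 - 69/((1505 - 602) + 1096) = -3135*1/79 - 69/(903 + 1096) = -3135/79 - 69/1999 = -6272316/157921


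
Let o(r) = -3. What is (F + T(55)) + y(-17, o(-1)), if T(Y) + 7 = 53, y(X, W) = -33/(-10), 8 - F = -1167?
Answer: 12243/10 ≈ 1224.3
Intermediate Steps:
F = 1175 (F = 8 - 1*(-1167) = 8 + 1167 = 1175)
y(X, W) = 33/10 (y(X, W) = -33*(-1/10) = 33/10)
T(Y) = 46 (T(Y) = -7 + 53 = 46)
(F + T(55)) + y(-17, o(-1)) = (1175 + 46) + 33/10 = 1221 + 33/10 = 12243/10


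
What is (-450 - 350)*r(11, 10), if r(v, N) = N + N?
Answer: -16000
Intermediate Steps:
r(v, N) = 2*N
(-450 - 350)*r(11, 10) = (-450 - 350)*(2*10) = -800*20 = -16000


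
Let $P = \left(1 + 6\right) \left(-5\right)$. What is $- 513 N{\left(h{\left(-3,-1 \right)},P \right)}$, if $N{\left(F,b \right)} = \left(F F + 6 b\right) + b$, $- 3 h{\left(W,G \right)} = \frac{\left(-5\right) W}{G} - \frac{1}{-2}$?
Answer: $\frac{454803}{4} \approx 1.137 \cdot 10^{5}$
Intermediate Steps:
$P = -35$ ($P = 7 \left(-5\right) = -35$)
$h{\left(W,G \right)} = - \frac{1}{6} + \frac{5 W}{3 G}$ ($h{\left(W,G \right)} = - \frac{\frac{\left(-5\right) W}{G} - \frac{1}{-2}}{3} = - \frac{- \frac{5 W}{G} - - \frac{1}{2}}{3} = - \frac{- \frac{5 W}{G} + \frac{1}{2}}{3} = - \frac{\frac{1}{2} - \frac{5 W}{G}}{3} = - \frac{1}{6} + \frac{5 W}{3 G}$)
$N{\left(F,b \right)} = F^{2} + 7 b$ ($N{\left(F,b \right)} = \left(F^{2} + 6 b\right) + b = F^{2} + 7 b$)
$- 513 N{\left(h{\left(-3,-1 \right)},P \right)} = - 513 \left(\left(\frac{\left(-1\right) \left(-1\right) + 10 \left(-3\right)}{6 \left(-1\right)}\right)^{2} + 7 \left(-35\right)\right) = - 513 \left(\left(\frac{1}{6} \left(-1\right) \left(1 - 30\right)\right)^{2} - 245\right) = - 513 \left(\left(\frac{1}{6} \left(-1\right) \left(-29\right)\right)^{2} - 245\right) = - 513 \left(\left(\frac{29}{6}\right)^{2} - 245\right) = - 513 \left(\frac{841}{36} - 245\right) = \left(-513\right) \left(- \frac{7979}{36}\right) = \frac{454803}{4}$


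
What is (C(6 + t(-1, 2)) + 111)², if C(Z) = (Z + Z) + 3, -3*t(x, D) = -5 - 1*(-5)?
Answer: 15876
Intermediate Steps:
t(x, D) = 0 (t(x, D) = -(-5 - 1*(-5))/3 = -(-5 + 5)/3 = -⅓*0 = 0)
C(Z) = 3 + 2*Z (C(Z) = 2*Z + 3 = 3 + 2*Z)
(C(6 + t(-1, 2)) + 111)² = ((3 + 2*(6 + 0)) + 111)² = ((3 + 2*6) + 111)² = ((3 + 12) + 111)² = (15 + 111)² = 126² = 15876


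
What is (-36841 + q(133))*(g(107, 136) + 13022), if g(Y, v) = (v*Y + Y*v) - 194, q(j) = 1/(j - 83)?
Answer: -38620399334/25 ≈ -1.5448e+9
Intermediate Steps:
q(j) = 1/(-83 + j)
g(Y, v) = -194 + 2*Y*v (g(Y, v) = (Y*v + Y*v) - 194 = 2*Y*v - 194 = -194 + 2*Y*v)
(-36841 + q(133))*(g(107, 136) + 13022) = (-36841 + 1/(-83 + 133))*((-194 + 2*107*136) + 13022) = (-36841 + 1/50)*((-194 + 29104) + 13022) = (-36841 + 1/50)*(28910 + 13022) = -1842049/50*41932 = -38620399334/25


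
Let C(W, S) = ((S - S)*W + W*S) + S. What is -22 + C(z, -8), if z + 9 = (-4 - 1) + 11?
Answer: -6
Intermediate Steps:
z = -3 (z = -9 + ((-4 - 1) + 11) = -9 + (-5 + 11) = -9 + 6 = -3)
C(W, S) = S + S*W (C(W, S) = (0*W + S*W) + S = (0 + S*W) + S = S*W + S = S + S*W)
-22 + C(z, -8) = -22 - 8*(1 - 3) = -22 - 8*(-2) = -22 + 16 = -6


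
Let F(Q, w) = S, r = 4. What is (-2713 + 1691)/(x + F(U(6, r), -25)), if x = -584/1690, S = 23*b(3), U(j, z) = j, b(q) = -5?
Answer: 863590/97467 ≈ 8.8603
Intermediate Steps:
S = -115 (S = 23*(-5) = -115)
F(Q, w) = -115
x = -292/845 (x = -584*1/1690 = -292/845 ≈ -0.34556)
(-2713 + 1691)/(x + F(U(6, r), -25)) = (-2713 + 1691)/(-292/845 - 115) = -1022/(-97467/845) = -1022*(-845/97467) = 863590/97467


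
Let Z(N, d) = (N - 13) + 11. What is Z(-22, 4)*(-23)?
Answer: 552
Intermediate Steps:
Z(N, d) = -2 + N (Z(N, d) = (-13 + N) + 11 = -2 + N)
Z(-22, 4)*(-23) = (-2 - 22)*(-23) = -24*(-23) = 552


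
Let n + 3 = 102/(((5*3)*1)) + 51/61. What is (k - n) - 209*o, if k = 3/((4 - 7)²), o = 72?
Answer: -13772857/915 ≈ -15052.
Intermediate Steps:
k = ⅓ (k = 3/((-3)²) = 3/9 = 3*(⅑) = ⅓ ≈ 0.33333)
n = 1414/305 (n = -3 + (102/(((5*3)*1)) + 51/61) = -3 + (102/((15*1)) + 51*(1/61)) = -3 + (102/15 + 51/61) = -3 + (102*(1/15) + 51/61) = -3 + (34/5 + 51/61) = -3 + 2329/305 = 1414/305 ≈ 4.6361)
(k - n) - 209*o = (⅓ - 1*1414/305) - 209*72 = (⅓ - 1414/305) - 15048 = -3937/915 - 15048 = -13772857/915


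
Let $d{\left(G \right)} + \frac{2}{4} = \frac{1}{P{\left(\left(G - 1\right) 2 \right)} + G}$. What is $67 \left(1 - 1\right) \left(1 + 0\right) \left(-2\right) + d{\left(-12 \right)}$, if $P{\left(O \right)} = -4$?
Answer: $- \frac{9}{16} \approx -0.5625$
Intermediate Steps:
$d{\left(G \right)} = - \frac{1}{2} + \frac{1}{-4 + G}$
$67 \left(1 - 1\right) \left(1 + 0\right) \left(-2\right) + d{\left(-12 \right)} = 67 \left(1 - 1\right) \left(1 + 0\right) \left(-2\right) + \frac{6 - -12}{2 \left(-4 - 12\right)} = 67 \cdot 0 \cdot 1 \left(-2\right) + \frac{6 + 12}{2 \left(-16\right)} = 67 \cdot 0 \left(-2\right) + \frac{1}{2} \left(- \frac{1}{16}\right) 18 = 67 \cdot 0 - \frac{9}{16} = 0 - \frac{9}{16} = - \frac{9}{16}$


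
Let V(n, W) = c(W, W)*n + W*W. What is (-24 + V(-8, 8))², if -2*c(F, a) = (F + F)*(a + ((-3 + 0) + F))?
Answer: 760384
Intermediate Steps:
c(F, a) = -F*(-3 + F + a) (c(F, a) = -(F + F)*(a + ((-3 + 0) + F))/2 = -2*F*(a + (-3 + F))/2 = -2*F*(-3 + F + a)/2 = -F*(-3 + F + a))
V(n, W) = W² + W*n*(3 - 2*W) (V(n, W) = (W*(3 - W - W))*n + W*W = (W*(3 - 2*W))*n + W² = W*n*(3 - 2*W) + W² = W² + W*n*(3 - 2*W))
(-24 + V(-8, 8))² = (-24 + 8*(8 - 1*(-8)*(-3 + 2*8)))² = (-24 + 8*(8 - 1*(-8)*(-3 + 16)))² = (-24 + 8*(8 - 1*(-8)*13))² = (-24 + 8*(8 + 104))² = (-24 + 8*112)² = (-24 + 896)² = 872² = 760384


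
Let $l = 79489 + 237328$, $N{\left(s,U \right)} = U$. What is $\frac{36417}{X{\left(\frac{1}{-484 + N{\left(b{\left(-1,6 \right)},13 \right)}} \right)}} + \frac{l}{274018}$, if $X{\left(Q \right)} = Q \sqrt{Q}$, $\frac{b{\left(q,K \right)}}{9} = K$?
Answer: $\frac{316817}{274018} + 17152407 i \sqrt{471} \approx 1.1562 + 3.7225 \cdot 10^{8} i$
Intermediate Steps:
$b{\left(q,K \right)} = 9 K$
$l = 316817$
$X{\left(Q \right)} = Q^{\frac{3}{2}}$
$\frac{36417}{X{\left(\frac{1}{-484 + N{\left(b{\left(-1,6 \right)},13 \right)}} \right)}} + \frac{l}{274018} = \frac{36417}{\left(\frac{1}{-484 + 13}\right)^{\frac{3}{2}}} + \frac{316817}{274018} = \frac{36417}{\left(\frac{1}{-471}\right)^{\frac{3}{2}}} + 316817 \cdot \frac{1}{274018} = \frac{36417}{\left(- \frac{1}{471}\right)^{\frac{3}{2}}} + \frac{316817}{274018} = \frac{36417}{\left(- \frac{1}{221841}\right) i \sqrt{471}} + \frac{316817}{274018} = 36417 \cdot 471 i \sqrt{471} + \frac{316817}{274018} = 17152407 i \sqrt{471} + \frac{316817}{274018} = \frac{316817}{274018} + 17152407 i \sqrt{471}$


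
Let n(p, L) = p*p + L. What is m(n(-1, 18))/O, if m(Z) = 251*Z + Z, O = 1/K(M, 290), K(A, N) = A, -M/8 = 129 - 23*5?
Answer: -536256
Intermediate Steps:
M = -112 (M = -8*(129 - 23*5) = -8*(129 - 115) = -8*14 = -112)
n(p, L) = L + p² (n(p, L) = p² + L = L + p²)
O = -1/112 (O = 1/(-112) = -1/112 ≈ -0.0089286)
m(Z) = 252*Z
m(n(-1, 18))/O = (252*(18 + (-1)²))/(-1/112) = (252*(18 + 1))*(-112) = (252*19)*(-112) = 4788*(-112) = -536256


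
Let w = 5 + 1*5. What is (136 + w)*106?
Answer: 15476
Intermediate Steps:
w = 10 (w = 5 + 5 = 10)
(136 + w)*106 = (136 + 10)*106 = 146*106 = 15476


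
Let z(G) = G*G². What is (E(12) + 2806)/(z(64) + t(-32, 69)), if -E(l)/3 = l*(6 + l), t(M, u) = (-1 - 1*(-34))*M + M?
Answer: 1079/130528 ≈ 0.0082664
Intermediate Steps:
z(G) = G³
t(M, u) = 34*M (t(M, u) = (-1 + 34)*M + M = 33*M + M = 34*M)
E(l) = -3*l*(6 + l)
(E(12) + 2806)/(z(64) + t(-32, 69)) = (-3*12*(6 + 12) + 2806)/(64³ + 34*(-32)) = (-3*12*18 + 2806)/(262144 - 1088) = (-648 + 2806)/261056 = 2158*(1/261056) = 1079/130528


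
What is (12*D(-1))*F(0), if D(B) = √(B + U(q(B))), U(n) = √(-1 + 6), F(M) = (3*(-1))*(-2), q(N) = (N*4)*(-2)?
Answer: 72*√(-1 + √5) ≈ 80.049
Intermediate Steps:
q(N) = -8*N (q(N) = (4*N)*(-2) = -8*N)
F(M) = 6 (F(M) = -3*(-2) = 6)
U(n) = √5
D(B) = √(B + √5)
(12*D(-1))*F(0) = (12*√(-1 + √5))*6 = 72*√(-1 + √5)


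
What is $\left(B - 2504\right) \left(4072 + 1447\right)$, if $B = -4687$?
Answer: $-39687129$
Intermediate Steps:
$\left(B - 2504\right) \left(4072 + 1447\right) = \left(-4687 - 2504\right) \left(4072 + 1447\right) = \left(-7191\right) 5519 = -39687129$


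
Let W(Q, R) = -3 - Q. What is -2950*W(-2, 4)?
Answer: 2950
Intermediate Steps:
-2950*W(-2, 4) = -2950*(-3 - 1*(-2)) = -2950*(-3 + 2) = -2950*(-1) = 2950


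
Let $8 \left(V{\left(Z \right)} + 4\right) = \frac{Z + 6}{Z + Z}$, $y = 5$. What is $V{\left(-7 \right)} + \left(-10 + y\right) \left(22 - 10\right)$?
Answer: $- \frac{7167}{112} \approx -63.991$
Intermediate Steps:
$V{\left(Z \right)} = -4 + \frac{6 + Z}{16 Z}$ ($V{\left(Z \right)} = -4 + \frac{\left(Z + 6\right) \frac{1}{Z + Z}}{8} = -4 + \frac{\left(6 + Z\right) \frac{1}{2 Z}}{8} = -4 + \frac{\frac{1}{2} \frac{1}{Z} \left(6 + Z\right)}{8} = -4 + \frac{6 + Z}{16 Z}$)
$V{\left(-7 \right)} + \left(-10 + y\right) \left(22 - 10\right) = \frac{3 \left(2 - -147\right)}{16 \left(-7\right)} + \left(-10 + 5\right) \left(22 - 10\right) = \frac{3}{16} \left(- \frac{1}{7}\right) \left(2 + 147\right) - 60 = \frac{3}{16} \left(- \frac{1}{7}\right) 149 - 60 = - \frac{447}{112} - 60 = - \frac{7167}{112}$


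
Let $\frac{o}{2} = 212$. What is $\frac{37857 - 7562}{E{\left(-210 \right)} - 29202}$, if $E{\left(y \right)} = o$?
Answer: $- \frac{30295}{28778} \approx -1.0527$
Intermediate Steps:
$o = 424$ ($o = 2 \cdot 212 = 424$)
$E{\left(y \right)} = 424$
$\frac{37857 - 7562}{E{\left(-210 \right)} - 29202} = \frac{37857 - 7562}{424 - 29202} = \frac{30295}{-28778} = 30295 \left(- \frac{1}{28778}\right) = - \frac{30295}{28778}$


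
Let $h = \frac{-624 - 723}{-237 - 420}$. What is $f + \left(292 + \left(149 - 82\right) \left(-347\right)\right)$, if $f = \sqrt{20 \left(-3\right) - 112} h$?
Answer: $-22957 + \frac{898 i \sqrt{43}}{219} \approx -22957.0 + 26.888 i$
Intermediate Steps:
$h = \frac{449}{219}$ ($h = - \frac{1347}{-657} = \left(-1347\right) \left(- \frac{1}{657}\right) = \frac{449}{219} \approx 2.0502$)
$f = \frac{898 i \sqrt{43}}{219}$ ($f = \sqrt{20 \left(-3\right) - 112} \cdot \frac{449}{219} = \sqrt{-60 - 112} \cdot \frac{449}{219} = \sqrt{-172} \cdot \frac{449}{219} = 2 i \sqrt{43} \cdot \frac{449}{219} = \frac{898 i \sqrt{43}}{219} \approx 26.888 i$)
$f + \left(292 + \left(149 - 82\right) \left(-347\right)\right) = \frac{898 i \sqrt{43}}{219} + \left(292 + \left(149 - 82\right) \left(-347\right)\right) = \frac{898 i \sqrt{43}}{219} + \left(292 + 67 \left(-347\right)\right) = \frac{898 i \sqrt{43}}{219} + \left(292 - 23249\right) = \frac{898 i \sqrt{43}}{219} - 22957 = -22957 + \frac{898 i \sqrt{43}}{219}$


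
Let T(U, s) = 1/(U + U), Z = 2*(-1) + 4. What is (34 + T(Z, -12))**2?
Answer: 18769/16 ≈ 1173.1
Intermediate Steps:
Z = 2 (Z = -2 + 4 = 2)
T(U, s) = 1/(2*U)
(34 + T(Z, -12))**2 = (34 + (1/2)/2)**2 = (34 + (1/2)*(1/2))**2 = (34 + 1/4)**2 = (137/4)**2 = 18769/16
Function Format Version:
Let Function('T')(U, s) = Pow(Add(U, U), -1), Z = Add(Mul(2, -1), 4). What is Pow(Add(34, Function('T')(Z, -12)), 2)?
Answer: Rational(18769, 16) ≈ 1173.1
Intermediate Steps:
Z = 2 (Z = Add(-2, 4) = 2)
Function('T')(U, s) = Mul(Rational(1, 2), Pow(U, -1)) (Function('T')(U, s) = Pow(Mul(2, U), -1) = Mul(Rational(1, 2), Pow(U, -1)))
Pow(Add(34, Function('T')(Z, -12)), 2) = Pow(Add(34, Mul(Rational(1, 2), Pow(2, -1))), 2) = Pow(Add(34, Mul(Rational(1, 2), Rational(1, 2))), 2) = Pow(Add(34, Rational(1, 4)), 2) = Pow(Rational(137, 4), 2) = Rational(18769, 16)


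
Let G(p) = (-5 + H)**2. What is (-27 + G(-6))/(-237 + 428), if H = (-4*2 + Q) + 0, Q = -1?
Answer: 169/191 ≈ 0.88482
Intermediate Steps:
H = -9 (H = (-4*2 - 1) + 0 = (-8 - 1) + 0 = -9 + 0 = -9)
G(p) = 196 (G(p) = (-5 - 9)**2 = (-14)**2 = 196)
(-27 + G(-6))/(-237 + 428) = (-27 + 196)/(-237 + 428) = 169/191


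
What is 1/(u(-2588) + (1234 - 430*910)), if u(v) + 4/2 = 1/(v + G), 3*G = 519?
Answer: -2415/942014221 ≈ -2.5637e-6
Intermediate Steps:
G = 173 (G = (⅓)*519 = 173)
u(v) = -2 + 1/(173 + v) (u(v) = -2 + 1/(v + 173) = -2 + 1/(173 + v))
1/(u(-2588) + (1234 - 430*910)) = 1/((-345 - 2*(-2588))/(173 - 2588) + (1234 - 430*910)) = 1/((-345 + 5176)/(-2415) + (1234 - 391300)) = 1/(-1/2415*4831 - 390066) = 1/(-4831/2415 - 390066) = 1/(-942014221/2415) = -2415/942014221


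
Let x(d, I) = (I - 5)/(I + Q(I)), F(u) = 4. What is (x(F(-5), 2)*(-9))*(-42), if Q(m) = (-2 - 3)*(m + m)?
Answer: 63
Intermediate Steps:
Q(m) = -10*m
x(d, I) = -(-5 + I)/(9*I) (x(d, I) = (I - 5)/(I - 10*I) = (-5 + I)/((-9*I)) = (-5 + I)*(-1/(9*I)) = -(-5 + I)/(9*I))
(x(F(-5), 2)*(-9))*(-42) = (((1/9)*(5 - 1*2)/2)*(-9))*(-42) = (((1/9)*(1/2)*(5 - 2))*(-9))*(-42) = (((1/9)*(1/2)*3)*(-9))*(-42) = ((1/6)*(-9))*(-42) = -3/2*(-42) = 63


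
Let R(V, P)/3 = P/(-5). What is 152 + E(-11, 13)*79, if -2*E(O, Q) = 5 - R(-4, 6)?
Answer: -1877/10 ≈ -187.70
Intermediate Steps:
R(V, P) = -3*P/5 (R(V, P) = 3*(P/(-5)) = 3*(P*(-1/5)) = 3*(-P/5) = -3*P/5)
E(O, Q) = -43/10 (E(O, Q) = -(5 - (-3)*6/5)/2 = -(5 - 1*(-18/5))/2 = -(5 + 18/5)/2 = -1/2*43/5 = -43/10)
152 + E(-11, 13)*79 = 152 - 43/10*79 = 152 - 3397/10 = -1877/10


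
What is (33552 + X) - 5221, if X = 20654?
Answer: 48985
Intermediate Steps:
(33552 + X) - 5221 = (33552 + 20654) - 5221 = 54206 - 5221 = 48985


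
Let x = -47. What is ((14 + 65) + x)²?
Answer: 1024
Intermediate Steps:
((14 + 65) + x)² = ((14 + 65) - 47)² = (79 - 47)² = 32² = 1024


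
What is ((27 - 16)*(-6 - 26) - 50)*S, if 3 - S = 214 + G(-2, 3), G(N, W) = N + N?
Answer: 83214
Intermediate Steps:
G(N, W) = 2*N
S = -207 (S = 3 - (214 + 2*(-2)) = 3 - (214 - 4) = 3 - 1*210 = 3 - 210 = -207)
((27 - 16)*(-6 - 26) - 50)*S = ((27 - 16)*(-6 - 26) - 50)*(-207) = (11*(-32) - 50)*(-207) = (-352 - 50)*(-207) = -402*(-207) = 83214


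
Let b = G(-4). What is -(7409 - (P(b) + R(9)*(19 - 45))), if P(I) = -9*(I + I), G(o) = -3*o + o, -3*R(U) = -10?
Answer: -22919/3 ≈ -7639.7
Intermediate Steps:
R(U) = 10/3 (R(U) = -⅓*(-10) = 10/3)
G(o) = -2*o
b = 8 (b = -2*(-4) = 8)
P(I) = -18*I
-(7409 - (P(b) + R(9)*(19 - 45))) = -(7409 - (-18*8 + 10*(19 - 45)/3)) = -(7409 - (-144 + (10/3)*(-26))) = -(7409 - (-144 - 260/3)) = -(7409 - 1*(-692/3)) = -(7409 + 692/3) = -1*22919/3 = -22919/3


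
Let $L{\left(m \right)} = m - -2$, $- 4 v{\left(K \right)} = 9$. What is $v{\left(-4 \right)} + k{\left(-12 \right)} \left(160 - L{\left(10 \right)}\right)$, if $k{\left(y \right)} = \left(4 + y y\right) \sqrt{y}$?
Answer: $- \frac{9}{4} + 43808 i \sqrt{3} \approx -2.25 + 75878.0 i$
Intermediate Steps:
$v{\left(K \right)} = - \frac{9}{4}$ ($v{\left(K \right)} = \left(- \frac{1}{4}\right) 9 = - \frac{9}{4}$)
$L{\left(m \right)} = 2 + m$ ($L{\left(m \right)} = m + 2 = 2 + m$)
$k{\left(y \right)} = \sqrt{y} \left(4 + y^{2}\right)$ ($k{\left(y \right)} = \left(4 + y^{2}\right) \sqrt{y} = \sqrt{y} \left(4 + y^{2}\right)$)
$v{\left(-4 \right)} + k{\left(-12 \right)} \left(160 - L{\left(10 \right)}\right) = - \frac{9}{4} + \sqrt{-12} \left(4 + \left(-12\right)^{2}\right) \left(160 - \left(2 + 10\right)\right) = - \frac{9}{4} + 2 i \sqrt{3} \left(4 + 144\right) \left(160 - 12\right) = - \frac{9}{4} + 2 i \sqrt{3} \cdot 148 \left(160 - 12\right) = - \frac{9}{4} + 296 i \sqrt{3} \cdot 148 = - \frac{9}{4} + 43808 i \sqrt{3}$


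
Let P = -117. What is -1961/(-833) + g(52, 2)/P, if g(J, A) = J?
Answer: 14317/7497 ≈ 1.9097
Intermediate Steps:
-1961/(-833) + g(52, 2)/P = -1961/(-833) + 52/(-117) = -1961*(-1/833) + 52*(-1/117) = 1961/833 - 4/9 = 14317/7497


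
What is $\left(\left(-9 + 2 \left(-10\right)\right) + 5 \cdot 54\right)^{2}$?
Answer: $58081$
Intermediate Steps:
$\left(\left(-9 + 2 \left(-10\right)\right) + 5 \cdot 54\right)^{2} = \left(\left(-9 - 20\right) + 270\right)^{2} = \left(-29 + 270\right)^{2} = 241^{2} = 58081$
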